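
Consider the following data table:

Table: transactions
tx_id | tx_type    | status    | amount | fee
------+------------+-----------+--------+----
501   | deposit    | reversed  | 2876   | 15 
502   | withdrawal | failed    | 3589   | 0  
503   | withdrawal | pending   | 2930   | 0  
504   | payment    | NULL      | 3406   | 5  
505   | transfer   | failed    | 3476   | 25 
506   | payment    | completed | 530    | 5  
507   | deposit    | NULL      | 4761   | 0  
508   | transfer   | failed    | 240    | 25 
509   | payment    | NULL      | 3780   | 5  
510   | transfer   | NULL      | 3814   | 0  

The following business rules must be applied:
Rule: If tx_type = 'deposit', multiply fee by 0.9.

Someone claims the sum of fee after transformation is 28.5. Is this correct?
No, the correct result is 78.5.

Step 1: Calculate the correct sum after transformation
Step 2: Apply multiplier 0.9 to records where tx_type = 'deposit'
Step 3: Correct result = 78.5
Step 4: Claimed result = 28.5
Step 5: 78.5 ≠ 28.5
Conclusion: The claimed result is incorrect. The correct answer is 78.5.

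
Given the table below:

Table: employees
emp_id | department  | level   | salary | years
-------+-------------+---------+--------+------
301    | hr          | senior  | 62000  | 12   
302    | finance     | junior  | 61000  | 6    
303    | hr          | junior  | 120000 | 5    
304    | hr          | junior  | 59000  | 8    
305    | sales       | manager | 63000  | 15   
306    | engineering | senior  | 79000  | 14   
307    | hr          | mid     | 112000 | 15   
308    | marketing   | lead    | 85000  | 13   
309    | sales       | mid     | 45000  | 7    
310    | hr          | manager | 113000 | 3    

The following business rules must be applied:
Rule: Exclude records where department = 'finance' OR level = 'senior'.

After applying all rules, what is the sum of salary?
597000

Step 1: Find records where department = 'finance' OR level = 'senior'
Step 2: 3 records match, summing to 202000
Step 3: Original sum: 799000
Step 4: Remaining sum = 799000 - 202000 = 597000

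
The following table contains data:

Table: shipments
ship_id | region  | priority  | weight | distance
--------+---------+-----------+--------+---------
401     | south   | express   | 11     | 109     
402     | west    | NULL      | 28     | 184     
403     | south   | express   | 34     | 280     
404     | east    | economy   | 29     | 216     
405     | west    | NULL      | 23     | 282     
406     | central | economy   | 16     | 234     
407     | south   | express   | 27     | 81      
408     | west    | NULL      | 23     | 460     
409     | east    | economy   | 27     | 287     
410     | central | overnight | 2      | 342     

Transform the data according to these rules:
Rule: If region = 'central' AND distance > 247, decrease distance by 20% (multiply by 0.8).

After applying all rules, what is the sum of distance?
2406.6

Step 1: Find records where region = 'central' AND distance > 247
Step 2: 1 records match, summing to 342
Step 3: After multiplier: 342 × 0.8 = 273.6
Step 4: Unaffected records sum: 2133
Step 5: Final sum = 273.6 + 2133 = 2406.6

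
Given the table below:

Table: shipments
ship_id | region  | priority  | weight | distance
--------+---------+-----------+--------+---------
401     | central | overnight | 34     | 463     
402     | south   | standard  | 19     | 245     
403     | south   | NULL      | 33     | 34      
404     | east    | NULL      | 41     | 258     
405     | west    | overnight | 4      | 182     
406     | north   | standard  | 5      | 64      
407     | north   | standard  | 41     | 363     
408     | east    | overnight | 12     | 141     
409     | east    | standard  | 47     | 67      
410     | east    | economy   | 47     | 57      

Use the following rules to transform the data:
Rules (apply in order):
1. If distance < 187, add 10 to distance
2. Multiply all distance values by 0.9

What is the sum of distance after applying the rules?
1740.6

Step 1: Apply Rule 1 - Add 10 to records with distance < 187
  - 6 records affected: 545 + (6 × 10) = 605
  - Unaffected records: 1329
  - Sum after Rule 1: 1934
Step 2: Apply Rule 2 - Multiply all by 0.9
  - 1934 × 0.9 = 1740.6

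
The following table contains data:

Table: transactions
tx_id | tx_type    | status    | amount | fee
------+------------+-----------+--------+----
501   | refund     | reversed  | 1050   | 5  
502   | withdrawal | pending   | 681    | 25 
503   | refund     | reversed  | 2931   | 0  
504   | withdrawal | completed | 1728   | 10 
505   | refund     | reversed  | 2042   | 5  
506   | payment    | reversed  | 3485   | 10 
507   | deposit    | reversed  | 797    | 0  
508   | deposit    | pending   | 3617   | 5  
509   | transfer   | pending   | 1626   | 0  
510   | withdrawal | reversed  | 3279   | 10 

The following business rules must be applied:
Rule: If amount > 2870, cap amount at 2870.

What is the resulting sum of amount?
19404

Step 1: 4 records have amount > 2870
Step 2: These records originally summed to 13312
Step 3: After capping: 4 × 2870 = 11480
Step 4: Unaffected records sum: 7924
Step 5: Final sum = 11480 + 7924 = 19404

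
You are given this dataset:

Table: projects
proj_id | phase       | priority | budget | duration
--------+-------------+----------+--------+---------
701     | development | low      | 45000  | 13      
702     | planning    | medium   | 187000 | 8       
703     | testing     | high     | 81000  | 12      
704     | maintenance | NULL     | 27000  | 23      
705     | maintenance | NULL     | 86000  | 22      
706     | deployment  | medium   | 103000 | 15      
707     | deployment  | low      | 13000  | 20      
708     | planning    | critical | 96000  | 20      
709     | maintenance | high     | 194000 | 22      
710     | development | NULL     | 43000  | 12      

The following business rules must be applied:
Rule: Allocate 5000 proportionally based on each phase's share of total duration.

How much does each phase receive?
deployment: 1047.9, development: 748.5, maintenance: 2005.99, planning: 838.32, testing: 359.28

Step 1: Calculate total duration = 167
Step 2: Calculate each phase's proportion:
  deployment: 35/167 = 20.96% → 1047.9
  development: 25/167 = 14.97% → 748.5
  maintenance: 67/167 = 40.12% → 2005.99
  planning: 28/167 = 16.77% → 838.32
  testing: 12/167 = 7.19% → 359.28
Step 3: Verify: sum of allocations ≈ 5000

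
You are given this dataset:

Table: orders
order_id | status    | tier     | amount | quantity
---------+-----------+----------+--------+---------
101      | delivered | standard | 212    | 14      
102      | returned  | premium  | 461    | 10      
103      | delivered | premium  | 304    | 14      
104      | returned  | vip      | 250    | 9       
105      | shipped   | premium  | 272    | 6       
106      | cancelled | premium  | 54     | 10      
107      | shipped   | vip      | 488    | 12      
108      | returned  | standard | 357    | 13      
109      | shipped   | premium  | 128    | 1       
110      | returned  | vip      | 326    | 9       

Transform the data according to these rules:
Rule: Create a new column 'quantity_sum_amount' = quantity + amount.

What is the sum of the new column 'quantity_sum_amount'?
2950

Step 1: For each record, compute quantity + amount
Example calculations:
  14 + 212 = 226
  10 + 461 = 471
  14 + 304 = 318
  ...
Step 2: Sum all derived values
Step 3: Total = 2950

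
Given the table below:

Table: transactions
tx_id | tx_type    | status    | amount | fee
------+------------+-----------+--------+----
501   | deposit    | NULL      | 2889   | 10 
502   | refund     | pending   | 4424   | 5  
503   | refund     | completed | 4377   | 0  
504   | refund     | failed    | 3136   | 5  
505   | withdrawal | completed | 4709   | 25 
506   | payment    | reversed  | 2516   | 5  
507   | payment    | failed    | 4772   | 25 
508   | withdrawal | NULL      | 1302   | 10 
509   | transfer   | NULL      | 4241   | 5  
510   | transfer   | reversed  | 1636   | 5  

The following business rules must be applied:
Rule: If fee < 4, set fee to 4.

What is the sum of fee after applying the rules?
99

Step 1: 1 records have fee < 4
Step 2: These records originally summed to 0
Step 3: After setting to minimum: 1 × 4 = 4
Step 4: Unaffected records sum: 95
Step 5: Final sum = 4 + 95 = 99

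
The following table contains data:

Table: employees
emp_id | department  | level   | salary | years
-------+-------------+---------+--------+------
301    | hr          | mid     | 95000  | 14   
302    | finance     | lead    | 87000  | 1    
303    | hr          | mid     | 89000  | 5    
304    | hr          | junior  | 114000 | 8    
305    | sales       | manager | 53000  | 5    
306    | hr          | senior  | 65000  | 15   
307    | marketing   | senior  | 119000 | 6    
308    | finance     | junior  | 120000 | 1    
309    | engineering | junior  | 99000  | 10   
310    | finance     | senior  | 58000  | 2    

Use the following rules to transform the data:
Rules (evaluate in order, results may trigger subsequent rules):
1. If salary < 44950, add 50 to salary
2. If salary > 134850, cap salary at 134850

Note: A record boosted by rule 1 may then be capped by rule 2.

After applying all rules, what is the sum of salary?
899000

Step 1: Apply rule 1 to records with salary < 44950
  - 0 records get bonus of 50
  - Of these, 0 records then exceed 134850 and get capped
Step 2: Apply rule 2 to records with salary > 134850
  - 0 records (original) are capped
Step 3: Calculate final sum = 899000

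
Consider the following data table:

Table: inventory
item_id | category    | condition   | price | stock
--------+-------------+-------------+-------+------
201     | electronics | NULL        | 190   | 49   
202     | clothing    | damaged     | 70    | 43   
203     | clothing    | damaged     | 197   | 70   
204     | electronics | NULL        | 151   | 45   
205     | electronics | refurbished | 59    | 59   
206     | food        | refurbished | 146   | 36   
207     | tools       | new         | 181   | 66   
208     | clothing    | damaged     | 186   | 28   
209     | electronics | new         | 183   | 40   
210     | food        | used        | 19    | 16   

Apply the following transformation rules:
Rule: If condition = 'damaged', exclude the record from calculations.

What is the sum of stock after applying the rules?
311

Step 1: Identify records where condition = 'damaged'
Step 2: The excluded records sum to 141
Step 3: Original total stock = 452
Step 4: Remaining total = 452 - 141 = 311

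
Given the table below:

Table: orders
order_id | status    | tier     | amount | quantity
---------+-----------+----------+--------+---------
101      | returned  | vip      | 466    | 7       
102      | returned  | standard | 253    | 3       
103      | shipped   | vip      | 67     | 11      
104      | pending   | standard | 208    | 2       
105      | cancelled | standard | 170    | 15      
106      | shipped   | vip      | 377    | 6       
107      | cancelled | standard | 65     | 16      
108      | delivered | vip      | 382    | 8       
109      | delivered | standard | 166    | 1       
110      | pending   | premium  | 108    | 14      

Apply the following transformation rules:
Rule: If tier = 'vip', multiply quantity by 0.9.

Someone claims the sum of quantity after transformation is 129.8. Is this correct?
No, the correct result is 79.8.

Step 1: Calculate the correct sum after transformation
Step 2: Apply multiplier 0.9 to records where tier = 'vip'
Step 3: Correct result = 79.8
Step 4: Claimed result = 129.8
Step 5: 79.8 ≠ 129.8
Conclusion: The claimed result is incorrect. The correct answer is 79.8.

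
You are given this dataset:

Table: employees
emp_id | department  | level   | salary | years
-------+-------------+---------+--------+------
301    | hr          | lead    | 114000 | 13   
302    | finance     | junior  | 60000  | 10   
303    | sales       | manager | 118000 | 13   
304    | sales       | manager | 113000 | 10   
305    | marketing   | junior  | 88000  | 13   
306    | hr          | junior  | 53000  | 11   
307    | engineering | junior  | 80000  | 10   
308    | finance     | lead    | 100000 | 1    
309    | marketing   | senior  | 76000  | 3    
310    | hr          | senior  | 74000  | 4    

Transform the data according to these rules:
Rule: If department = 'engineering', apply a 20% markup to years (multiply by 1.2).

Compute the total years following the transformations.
90.0

Step 1: Records with department = 'engineering' have total years = 10
Step 2: Apply multiplier: 10 × 1.2 = 12.0
Step 3: Other records total: 78
Step 4: Final sum = 12.0 + 78 = 90.0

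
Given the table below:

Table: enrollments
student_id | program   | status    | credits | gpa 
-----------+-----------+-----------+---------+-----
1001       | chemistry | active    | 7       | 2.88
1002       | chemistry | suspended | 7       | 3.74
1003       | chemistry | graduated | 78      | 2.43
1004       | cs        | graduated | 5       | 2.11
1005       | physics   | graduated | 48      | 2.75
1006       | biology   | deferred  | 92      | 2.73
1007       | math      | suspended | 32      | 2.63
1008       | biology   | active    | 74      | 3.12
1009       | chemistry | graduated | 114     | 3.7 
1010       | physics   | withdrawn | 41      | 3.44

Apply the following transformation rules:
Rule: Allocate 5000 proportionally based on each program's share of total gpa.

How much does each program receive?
biology: 990.52, chemistry: 2158.82, cs: 357.26, math: 445.31, physics: 1048.09

Step 1: Calculate total gpa = 29.53
Step 2: Calculate each program's proportion:
  biology: 5.85/29.53 = 19.81% → 990.52
  chemistry: 12.75/29.53 = 43.18% → 2158.82
  cs: 2.11/29.53 = 7.15% → 357.26
  math: 2.63/29.53 = 8.91% → 445.31
  physics: 6.19/29.53 = 20.96% → 1048.09
Step 3: Verify: sum of allocations ≈ 5000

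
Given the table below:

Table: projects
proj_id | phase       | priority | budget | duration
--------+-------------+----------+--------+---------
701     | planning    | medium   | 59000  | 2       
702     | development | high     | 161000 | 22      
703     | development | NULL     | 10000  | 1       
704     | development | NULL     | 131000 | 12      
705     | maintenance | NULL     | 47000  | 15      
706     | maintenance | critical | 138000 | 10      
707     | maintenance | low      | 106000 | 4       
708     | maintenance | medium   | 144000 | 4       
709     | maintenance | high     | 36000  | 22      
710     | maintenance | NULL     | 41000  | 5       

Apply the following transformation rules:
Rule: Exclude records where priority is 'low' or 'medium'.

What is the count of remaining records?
7

Step 1: Count records to exclude
  - 1 (low) + 2 (medium) = 3 records
Step 2: Total records: 10
Step 3: Remaining = 10 - 3 = 7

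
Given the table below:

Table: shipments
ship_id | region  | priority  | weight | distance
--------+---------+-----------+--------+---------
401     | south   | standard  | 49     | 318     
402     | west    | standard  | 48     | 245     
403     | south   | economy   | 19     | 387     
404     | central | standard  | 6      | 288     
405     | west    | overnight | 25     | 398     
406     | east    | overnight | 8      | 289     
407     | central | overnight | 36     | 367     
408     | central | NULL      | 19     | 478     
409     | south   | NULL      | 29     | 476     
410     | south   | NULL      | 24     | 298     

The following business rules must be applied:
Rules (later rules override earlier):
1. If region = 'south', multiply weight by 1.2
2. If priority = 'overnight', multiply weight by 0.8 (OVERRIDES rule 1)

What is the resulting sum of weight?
273.4

Step 1: Rule 2 takes priority for records with priority = 'overnight'
  - 3 records: 69 × 0.8 = 55.2
Step 2: Rule 1 applies to remaining records with region = 'south'
  - 4 records: 121 × 1.2 = 145.2
Step 3: Other records unchanged: 73
Step 4: Final sum = 55.2 + 145.2 + 73 = 273.4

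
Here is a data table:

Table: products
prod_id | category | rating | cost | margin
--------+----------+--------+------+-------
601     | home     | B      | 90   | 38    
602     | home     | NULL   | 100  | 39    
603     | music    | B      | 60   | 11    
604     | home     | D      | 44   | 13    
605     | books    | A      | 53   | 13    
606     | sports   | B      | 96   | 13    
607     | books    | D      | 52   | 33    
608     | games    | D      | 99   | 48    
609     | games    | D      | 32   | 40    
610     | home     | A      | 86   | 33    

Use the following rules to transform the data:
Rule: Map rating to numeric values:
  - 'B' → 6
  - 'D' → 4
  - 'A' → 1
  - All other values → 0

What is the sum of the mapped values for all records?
36

Step 1: Apply mapping to each record
Step 2: Count by status:
  'B': 3 records × 6 = 18
  'D': 4 records × 4 = 16
  'A': 2 records × 1 = 2
Step 3: Sum all mapped values = 36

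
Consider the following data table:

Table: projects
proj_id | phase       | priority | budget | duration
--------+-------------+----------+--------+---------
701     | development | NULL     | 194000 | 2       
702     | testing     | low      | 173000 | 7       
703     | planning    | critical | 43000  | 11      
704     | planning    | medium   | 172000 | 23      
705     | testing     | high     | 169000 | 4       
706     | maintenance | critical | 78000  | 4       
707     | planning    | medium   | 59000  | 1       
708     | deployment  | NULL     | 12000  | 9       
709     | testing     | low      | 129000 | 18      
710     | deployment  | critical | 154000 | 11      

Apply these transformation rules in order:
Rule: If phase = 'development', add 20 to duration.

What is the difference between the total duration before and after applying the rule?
20

Step 1: Original sum of duration = 90
Step 2: 1 records have phase = 'development'
Step 3: Each affected record changes by 20
Step 4: Total change = 1 × 20 = 20
Step 5: New sum = 90 + 20 = 110
Step 6: Difference = |110 - 90| = 20
        (Sum increased by 20)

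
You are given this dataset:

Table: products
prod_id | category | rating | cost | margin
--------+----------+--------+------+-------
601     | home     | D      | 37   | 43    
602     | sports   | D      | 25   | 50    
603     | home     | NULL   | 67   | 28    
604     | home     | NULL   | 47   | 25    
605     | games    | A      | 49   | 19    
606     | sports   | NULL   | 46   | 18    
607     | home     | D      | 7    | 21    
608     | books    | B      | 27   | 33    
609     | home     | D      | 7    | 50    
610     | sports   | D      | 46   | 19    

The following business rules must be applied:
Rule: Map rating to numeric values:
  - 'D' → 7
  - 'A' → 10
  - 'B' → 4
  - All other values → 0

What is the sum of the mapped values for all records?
49

Step 1: Apply mapping to each record
Step 2: Count by status:
  'D': 5 records × 7 = 35
  'A': 1 records × 10 = 10
  'B': 1 records × 4 = 4
Step 3: Sum all mapped values = 49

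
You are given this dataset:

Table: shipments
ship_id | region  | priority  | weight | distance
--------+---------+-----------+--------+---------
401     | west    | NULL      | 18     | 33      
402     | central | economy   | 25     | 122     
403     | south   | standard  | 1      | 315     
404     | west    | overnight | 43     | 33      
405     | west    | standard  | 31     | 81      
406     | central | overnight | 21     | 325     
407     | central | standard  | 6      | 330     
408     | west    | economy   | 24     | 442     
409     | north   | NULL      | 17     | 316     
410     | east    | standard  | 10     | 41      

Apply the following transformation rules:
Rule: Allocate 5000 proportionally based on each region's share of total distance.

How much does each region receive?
central: 1906.28, east: 100.59, north: 775.27, south: 772.82, west: 1445.04

Step 1: Calculate total distance = 2038
Step 2: Calculate each region's proportion:
  central: 777/2038 = 38.13% → 1906.28
  east: 41/2038 = 2.01% → 100.59
  north: 316/2038 = 15.51% → 775.27
  south: 315/2038 = 15.46% → 772.82
  west: 589/2038 = 28.90% → 1445.04
Step 3: Verify: sum of allocations ≈ 5000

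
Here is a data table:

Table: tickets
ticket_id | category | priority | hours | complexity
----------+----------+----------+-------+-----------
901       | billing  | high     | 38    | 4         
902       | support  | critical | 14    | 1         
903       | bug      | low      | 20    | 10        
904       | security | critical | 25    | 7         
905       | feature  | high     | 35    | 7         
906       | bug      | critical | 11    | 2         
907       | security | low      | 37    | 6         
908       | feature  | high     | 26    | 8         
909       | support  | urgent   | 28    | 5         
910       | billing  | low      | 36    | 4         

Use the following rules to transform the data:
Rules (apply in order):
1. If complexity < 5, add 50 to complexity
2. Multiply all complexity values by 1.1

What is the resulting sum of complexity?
279.4

Step 1: Apply Rule 1 - Add 50 to records with complexity < 5
  - 4 records affected: 11 + (4 × 50) = 211
  - Unaffected records: 43
  - Sum after Rule 1: 254
Step 2: Apply Rule 2 - Multiply all by 1.1
  - 254 × 1.1 = 279.4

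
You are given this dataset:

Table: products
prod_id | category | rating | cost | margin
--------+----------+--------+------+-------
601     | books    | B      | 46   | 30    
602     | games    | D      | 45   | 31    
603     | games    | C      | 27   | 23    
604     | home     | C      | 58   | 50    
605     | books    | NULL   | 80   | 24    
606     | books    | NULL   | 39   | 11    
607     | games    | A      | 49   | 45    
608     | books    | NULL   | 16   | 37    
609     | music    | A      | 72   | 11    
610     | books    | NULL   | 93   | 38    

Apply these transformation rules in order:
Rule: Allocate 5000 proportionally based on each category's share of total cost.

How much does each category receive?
books: 2609.52, games: 1152.38, home: 552.38, music: 685.71

Step 1: Calculate total cost = 525
Step 2: Calculate each category's proportion:
  books: 274/525 = 52.19% → 2609.52
  games: 121/525 = 23.05% → 1152.38
  home: 58/525 = 11.05% → 552.38
  music: 72/525 = 13.71% → 685.71
Step 3: Verify: sum of allocations ≈ 5000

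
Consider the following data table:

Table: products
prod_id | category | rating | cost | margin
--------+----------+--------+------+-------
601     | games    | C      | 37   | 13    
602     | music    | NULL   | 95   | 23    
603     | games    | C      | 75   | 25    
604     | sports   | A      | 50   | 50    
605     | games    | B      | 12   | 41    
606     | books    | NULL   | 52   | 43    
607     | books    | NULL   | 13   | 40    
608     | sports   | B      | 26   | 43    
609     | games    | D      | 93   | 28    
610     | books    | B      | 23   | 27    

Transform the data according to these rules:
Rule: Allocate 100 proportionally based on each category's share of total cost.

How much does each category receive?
books: 18.49, games: 45.59, music: 19.96, sports: 15.97

Step 1: Calculate total cost = 476
Step 2: Calculate each category's proportion:
  books: 88/476 = 18.49% → 18.49
  games: 217/476 = 45.59% → 45.59
  music: 95/476 = 19.96% → 19.96
  sports: 76/476 = 15.97% → 15.97
Step 3: Verify: sum of allocations ≈ 100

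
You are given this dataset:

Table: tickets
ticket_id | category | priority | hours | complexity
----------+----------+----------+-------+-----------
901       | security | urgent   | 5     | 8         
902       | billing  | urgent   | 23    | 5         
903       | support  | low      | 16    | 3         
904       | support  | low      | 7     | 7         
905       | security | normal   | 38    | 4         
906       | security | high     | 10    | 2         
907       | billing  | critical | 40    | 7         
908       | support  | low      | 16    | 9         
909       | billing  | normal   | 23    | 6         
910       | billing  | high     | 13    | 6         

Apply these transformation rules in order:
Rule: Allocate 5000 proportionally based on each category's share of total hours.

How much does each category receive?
billing: 2591.62, security: 1387.43, support: 1020.94

Step 1: Calculate total hours = 191
Step 2: Calculate each category's proportion:
  billing: 99/191 = 51.83% → 2591.62
  security: 53/191 = 27.75% → 1387.43
  support: 39/191 = 20.42% → 1020.94
Step 3: Verify: sum of allocations ≈ 5000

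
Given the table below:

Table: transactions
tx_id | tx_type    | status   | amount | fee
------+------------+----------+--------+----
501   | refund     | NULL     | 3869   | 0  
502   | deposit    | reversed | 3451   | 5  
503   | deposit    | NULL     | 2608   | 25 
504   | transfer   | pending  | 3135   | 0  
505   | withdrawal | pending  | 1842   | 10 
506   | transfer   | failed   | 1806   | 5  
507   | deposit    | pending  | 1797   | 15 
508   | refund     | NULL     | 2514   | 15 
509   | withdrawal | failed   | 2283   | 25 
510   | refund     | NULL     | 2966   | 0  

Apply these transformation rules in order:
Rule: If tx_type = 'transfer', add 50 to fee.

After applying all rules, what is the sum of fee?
200

Step 1: Count records where tx_type = 'transfer': 2
Step 2: Total bonus added: 2 × 50 = 100
Step 3: Original sum of fee: 100
Step 4: Final sum = 100 + 100 = 200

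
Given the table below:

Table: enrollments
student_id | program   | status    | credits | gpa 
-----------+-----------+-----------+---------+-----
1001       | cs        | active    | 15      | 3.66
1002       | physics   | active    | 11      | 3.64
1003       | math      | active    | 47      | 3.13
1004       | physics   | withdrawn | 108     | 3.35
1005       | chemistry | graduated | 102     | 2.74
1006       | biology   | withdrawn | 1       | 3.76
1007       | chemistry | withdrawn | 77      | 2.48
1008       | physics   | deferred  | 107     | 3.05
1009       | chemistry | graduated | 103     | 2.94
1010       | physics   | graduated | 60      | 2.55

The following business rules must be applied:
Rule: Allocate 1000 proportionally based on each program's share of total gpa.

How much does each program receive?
biology: 120.13, chemistry: 260.7, cs: 116.93, math: 100.0, physics: 402.24

Step 1: Calculate total gpa = 31.3
Step 2: Calculate each program's proportion:
  biology: 3.76/31.3 = 12.01% → 120.13
  chemistry: 8.16/31.3 = 26.07% → 260.7
  cs: 3.66/31.3 = 11.69% → 116.93
  math: 3.13/31.3 = 10.00% → 100.0
  physics: 12.59/31.3 = 40.22% → 402.24
Step 3: Verify: sum of allocations ≈ 1000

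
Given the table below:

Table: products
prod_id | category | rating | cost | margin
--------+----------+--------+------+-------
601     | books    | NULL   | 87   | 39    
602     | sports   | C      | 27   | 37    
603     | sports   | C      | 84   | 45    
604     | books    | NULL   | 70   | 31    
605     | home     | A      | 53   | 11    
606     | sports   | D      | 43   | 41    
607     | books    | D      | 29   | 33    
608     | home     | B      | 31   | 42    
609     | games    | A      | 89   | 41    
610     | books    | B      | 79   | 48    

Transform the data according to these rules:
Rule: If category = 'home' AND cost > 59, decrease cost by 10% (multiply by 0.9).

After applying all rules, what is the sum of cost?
592

Step 1: Find records where category = 'home' AND cost > 59
Step 2: 0 records match, summing to 0
Step 3: After multiplier: 0 × 0.9 = 0.0
Step 4: Unaffected records sum: 592
Step 5: Final sum = 0.0 + 592 = 592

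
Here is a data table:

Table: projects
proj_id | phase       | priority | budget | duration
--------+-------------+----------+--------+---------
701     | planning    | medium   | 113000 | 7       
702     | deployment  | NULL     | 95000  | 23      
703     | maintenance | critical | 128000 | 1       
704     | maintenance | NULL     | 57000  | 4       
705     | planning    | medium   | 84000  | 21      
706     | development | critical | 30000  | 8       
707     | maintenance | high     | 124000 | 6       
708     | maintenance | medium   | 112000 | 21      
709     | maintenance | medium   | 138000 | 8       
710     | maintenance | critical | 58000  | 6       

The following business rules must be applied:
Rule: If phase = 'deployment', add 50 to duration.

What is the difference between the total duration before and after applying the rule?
50

Step 1: Original sum of duration = 105
Step 2: 1 records have phase = 'deployment'
Step 3: Each affected record changes by 50
Step 4: Total change = 1 × 50 = 50
Step 5: New sum = 105 + 50 = 155
Step 6: Difference = |155 - 105| = 50
        (Sum increased by 50)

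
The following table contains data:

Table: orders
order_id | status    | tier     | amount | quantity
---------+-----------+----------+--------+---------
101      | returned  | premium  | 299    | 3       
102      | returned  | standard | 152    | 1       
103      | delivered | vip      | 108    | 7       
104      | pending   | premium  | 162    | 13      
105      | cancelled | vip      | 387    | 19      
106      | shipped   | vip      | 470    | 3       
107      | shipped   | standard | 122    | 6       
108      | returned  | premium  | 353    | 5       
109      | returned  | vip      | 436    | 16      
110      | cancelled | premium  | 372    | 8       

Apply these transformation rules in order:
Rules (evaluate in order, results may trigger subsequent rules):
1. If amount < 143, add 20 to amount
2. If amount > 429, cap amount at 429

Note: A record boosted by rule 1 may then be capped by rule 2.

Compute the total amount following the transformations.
2853

Step 1: Apply rule 1 to records with amount < 143
  - 2 records get bonus of 20
  - Of these, 0 records then exceed 429 and get capped
Step 2: Apply rule 2 to records with amount > 429
  - 2 records (original) are capped
Step 3: Calculate final sum = 2853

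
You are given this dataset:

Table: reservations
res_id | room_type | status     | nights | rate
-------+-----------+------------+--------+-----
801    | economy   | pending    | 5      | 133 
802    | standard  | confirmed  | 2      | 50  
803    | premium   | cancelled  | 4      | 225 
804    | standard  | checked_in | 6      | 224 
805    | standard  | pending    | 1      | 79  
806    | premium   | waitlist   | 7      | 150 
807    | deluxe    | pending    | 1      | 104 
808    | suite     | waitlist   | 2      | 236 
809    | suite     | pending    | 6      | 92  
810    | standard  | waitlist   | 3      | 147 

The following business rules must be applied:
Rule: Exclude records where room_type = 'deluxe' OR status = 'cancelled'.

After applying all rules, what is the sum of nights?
32

Step 1: Find records where room_type = 'deluxe' OR status = 'cancelled'
Step 2: 2 records match, summing to 5
Step 3: Original sum: 37
Step 4: Remaining sum = 37 - 5 = 32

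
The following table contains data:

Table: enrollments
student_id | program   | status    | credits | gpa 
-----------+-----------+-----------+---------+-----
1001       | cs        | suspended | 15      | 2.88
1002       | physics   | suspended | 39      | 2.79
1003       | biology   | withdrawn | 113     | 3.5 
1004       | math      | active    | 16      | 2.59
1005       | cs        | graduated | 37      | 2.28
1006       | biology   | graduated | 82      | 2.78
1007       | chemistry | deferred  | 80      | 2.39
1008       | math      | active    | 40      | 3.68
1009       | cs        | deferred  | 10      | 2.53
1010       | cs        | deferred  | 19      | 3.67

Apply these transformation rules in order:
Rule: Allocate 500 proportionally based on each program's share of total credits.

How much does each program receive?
biology: 216.19, chemistry: 88.69, cs: 89.8, math: 62.08, physics: 43.24

Step 1: Calculate total credits = 451
Step 2: Calculate each program's proportion:
  biology: 195/451 = 43.24% → 216.19
  chemistry: 80/451 = 17.74% → 88.69
  cs: 81/451 = 17.96% → 89.8
  math: 56/451 = 12.42% → 62.08
  physics: 39/451 = 8.65% → 43.24
Step 3: Verify: sum of allocations ≈ 500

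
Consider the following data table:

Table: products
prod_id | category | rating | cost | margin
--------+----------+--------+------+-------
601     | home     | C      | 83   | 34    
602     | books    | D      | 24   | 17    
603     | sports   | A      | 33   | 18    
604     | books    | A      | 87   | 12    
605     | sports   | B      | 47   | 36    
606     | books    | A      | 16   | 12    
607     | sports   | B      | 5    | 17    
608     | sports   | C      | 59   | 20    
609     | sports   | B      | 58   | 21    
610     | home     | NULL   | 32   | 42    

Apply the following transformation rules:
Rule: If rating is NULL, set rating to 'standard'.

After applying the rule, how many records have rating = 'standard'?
1

Step 1: Count records where rating IS NULL
Step 2: Found 1 records with NULL rating
Step 3: These records will have rating set to 'standard'
Step 4: Records already having rating = 'standard': 0
Step 5: Answer: 1 + 0 = 1 records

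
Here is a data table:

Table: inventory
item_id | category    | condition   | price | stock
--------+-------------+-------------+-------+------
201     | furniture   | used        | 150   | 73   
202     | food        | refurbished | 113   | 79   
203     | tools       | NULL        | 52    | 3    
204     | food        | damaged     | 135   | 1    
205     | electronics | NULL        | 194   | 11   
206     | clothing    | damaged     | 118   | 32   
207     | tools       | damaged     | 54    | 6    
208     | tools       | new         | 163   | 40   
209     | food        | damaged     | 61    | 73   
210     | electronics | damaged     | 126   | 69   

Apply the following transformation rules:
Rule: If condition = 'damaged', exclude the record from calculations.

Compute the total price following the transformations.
672

Step 1: Identify records where condition = 'damaged'
Step 2: The excluded records sum to 494
Step 3: Original total price = 1166
Step 4: Remaining total = 1166 - 494 = 672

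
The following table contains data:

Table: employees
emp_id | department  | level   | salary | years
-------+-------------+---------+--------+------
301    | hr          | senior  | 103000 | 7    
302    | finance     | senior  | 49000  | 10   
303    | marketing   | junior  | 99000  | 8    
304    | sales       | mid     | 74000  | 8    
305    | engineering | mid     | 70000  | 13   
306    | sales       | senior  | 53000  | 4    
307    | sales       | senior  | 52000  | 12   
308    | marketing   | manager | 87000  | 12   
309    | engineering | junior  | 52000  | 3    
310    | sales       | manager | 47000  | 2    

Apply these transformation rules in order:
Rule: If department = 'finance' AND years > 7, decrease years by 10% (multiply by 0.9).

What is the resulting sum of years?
78.0

Step 1: Find records where department = 'finance' AND years > 7
Step 2: 1 records match, summing to 10
Step 3: After multiplier: 10 × 0.9 = 9.0
Step 4: Unaffected records sum: 69
Step 5: Final sum = 9.0 + 69 = 78.0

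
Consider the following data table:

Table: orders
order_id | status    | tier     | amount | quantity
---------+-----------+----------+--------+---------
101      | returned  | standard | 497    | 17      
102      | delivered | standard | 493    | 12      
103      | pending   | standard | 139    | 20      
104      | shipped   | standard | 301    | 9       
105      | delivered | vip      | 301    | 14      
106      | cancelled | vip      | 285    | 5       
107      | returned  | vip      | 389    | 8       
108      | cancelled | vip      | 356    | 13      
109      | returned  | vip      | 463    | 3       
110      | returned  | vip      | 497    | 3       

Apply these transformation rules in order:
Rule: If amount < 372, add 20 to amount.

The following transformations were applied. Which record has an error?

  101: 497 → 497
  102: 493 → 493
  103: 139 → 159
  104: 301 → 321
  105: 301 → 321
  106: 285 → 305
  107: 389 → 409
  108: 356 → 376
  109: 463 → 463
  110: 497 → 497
Record 107 has an error. The correct transformed value should be 389, not 409.

Step 1: Check each record against the rule
Step 2: Record 107 has amount = 389
Step 3: Since 389 >= 372, the bonus should not have been applied
Step 4: Correct value = 389, but claimed value = 409
Conclusion: Record 107 has the error.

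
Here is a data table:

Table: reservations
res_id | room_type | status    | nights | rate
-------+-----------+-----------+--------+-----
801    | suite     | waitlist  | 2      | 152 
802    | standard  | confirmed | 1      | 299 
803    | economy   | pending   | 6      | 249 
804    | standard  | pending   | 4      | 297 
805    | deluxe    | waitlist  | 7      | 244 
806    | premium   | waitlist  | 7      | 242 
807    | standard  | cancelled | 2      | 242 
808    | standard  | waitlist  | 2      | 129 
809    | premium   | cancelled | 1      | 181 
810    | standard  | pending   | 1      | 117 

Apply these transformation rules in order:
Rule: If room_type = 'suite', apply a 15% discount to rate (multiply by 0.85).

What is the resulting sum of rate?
2129.2

Step 1: Records with room_type = 'suite' have total rate = 152
Step 2: Apply multiplier: 152 × 0.85 = 129.2
Step 3: Other records total: 2000
Step 4: Final sum = 129.2 + 2000 = 2129.2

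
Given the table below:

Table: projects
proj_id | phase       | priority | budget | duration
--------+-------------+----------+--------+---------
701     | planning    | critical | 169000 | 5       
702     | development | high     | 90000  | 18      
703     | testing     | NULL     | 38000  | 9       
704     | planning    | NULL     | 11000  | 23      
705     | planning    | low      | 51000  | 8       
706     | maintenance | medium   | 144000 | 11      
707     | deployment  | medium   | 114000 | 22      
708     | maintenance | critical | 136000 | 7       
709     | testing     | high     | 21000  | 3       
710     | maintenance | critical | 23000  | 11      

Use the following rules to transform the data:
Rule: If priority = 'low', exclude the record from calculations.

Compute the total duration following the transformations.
109

Step 1: Identify records where priority = 'low'
Step 2: The excluded records sum to 8
Step 3: Original total duration = 117
Step 4: Remaining total = 117 - 8 = 109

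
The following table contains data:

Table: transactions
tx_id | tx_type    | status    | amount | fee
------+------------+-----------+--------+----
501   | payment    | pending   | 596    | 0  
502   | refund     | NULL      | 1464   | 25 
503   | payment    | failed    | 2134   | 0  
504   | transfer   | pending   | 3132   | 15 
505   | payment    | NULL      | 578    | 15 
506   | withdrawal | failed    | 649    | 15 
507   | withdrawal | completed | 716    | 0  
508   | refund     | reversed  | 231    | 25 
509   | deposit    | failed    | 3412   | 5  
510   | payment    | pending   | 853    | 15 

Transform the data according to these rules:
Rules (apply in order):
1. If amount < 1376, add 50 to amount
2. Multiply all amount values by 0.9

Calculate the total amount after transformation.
12658.5

Step 1: Apply Rule 1 - Add 50 to records with amount < 1376
  - 6 records affected: 3623 + (6 × 50) = 3923
  - Unaffected records: 10142
  - Sum after Rule 1: 14065
Step 2: Apply Rule 2 - Multiply all by 0.9
  - 14065 × 0.9 = 12658.5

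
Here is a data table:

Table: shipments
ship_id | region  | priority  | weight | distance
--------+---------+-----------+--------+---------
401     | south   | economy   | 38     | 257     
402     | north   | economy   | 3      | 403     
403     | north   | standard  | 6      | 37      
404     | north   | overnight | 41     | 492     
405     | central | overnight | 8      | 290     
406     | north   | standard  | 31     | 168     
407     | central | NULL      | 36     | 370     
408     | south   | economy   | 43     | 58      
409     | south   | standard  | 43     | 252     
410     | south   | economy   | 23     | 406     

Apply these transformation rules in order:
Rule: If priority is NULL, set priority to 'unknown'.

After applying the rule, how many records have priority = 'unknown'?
1

Step 1: Count records where priority IS NULL
Step 2: Found 1 records with NULL priority
Step 3: These records will have priority set to 'unknown'
Step 4: Records already having priority = 'unknown': 0
Step 5: Answer: 1 + 0 = 1 records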